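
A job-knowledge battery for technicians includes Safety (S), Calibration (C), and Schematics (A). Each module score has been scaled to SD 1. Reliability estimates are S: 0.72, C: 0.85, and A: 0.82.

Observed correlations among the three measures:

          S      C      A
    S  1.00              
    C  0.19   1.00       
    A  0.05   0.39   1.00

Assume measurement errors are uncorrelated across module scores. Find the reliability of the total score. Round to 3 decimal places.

0.857

Var(S+C+A) = 3 + 2·[0.19 + 0.05 + 0.39] = 3 + 1.26 = 4.26.
Under uncorrelated errors the observed covariances equal the true-score covariances, so only the own-variance terms attenuate.
True-score variance = [0.72 + 0.85 + 0.82] + 1.26 = 2.39 + 1.26 = 3.65.
Reliability = 3.65 / 4.26 = 0.857.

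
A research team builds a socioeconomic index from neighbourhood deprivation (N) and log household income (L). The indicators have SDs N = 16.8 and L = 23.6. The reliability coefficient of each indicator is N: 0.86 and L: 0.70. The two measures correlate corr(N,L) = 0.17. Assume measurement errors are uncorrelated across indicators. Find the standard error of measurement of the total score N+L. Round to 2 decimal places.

Var(total) = 839.2 + 134.803 = 974.003.
True-score variance = 632.598 + 134.803 = 767.402, so reliability = 0.7879.
Error variance = 974.003 − 767.402 = 206.602; SEM = √206.602 = 14.37.

14.37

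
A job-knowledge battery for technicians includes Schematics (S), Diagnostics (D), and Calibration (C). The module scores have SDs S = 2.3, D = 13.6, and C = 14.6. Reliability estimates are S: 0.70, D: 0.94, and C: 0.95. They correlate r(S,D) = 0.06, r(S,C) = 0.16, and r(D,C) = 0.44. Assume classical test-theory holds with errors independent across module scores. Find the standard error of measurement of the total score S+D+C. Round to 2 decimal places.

Var(total) = 403.41 + 189.232 = 592.642.
True-score variance = 380.067 + 189.232 = 569.299, so reliability = 0.9606.
Error variance = 592.642 − 569.299 = 23.3426; SEM = √23.3426 = 4.83.

4.83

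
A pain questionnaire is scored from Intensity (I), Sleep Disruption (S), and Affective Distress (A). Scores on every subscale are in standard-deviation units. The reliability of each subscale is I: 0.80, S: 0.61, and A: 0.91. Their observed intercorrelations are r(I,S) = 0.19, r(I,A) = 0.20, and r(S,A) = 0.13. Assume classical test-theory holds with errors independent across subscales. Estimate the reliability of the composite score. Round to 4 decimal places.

Var(I+S+A) = 3 + 2·[0.19 + 0.20 + 0.13] = 3 + 1.04 = 4.04.
With uncorrelated errors the cross-covariances are all true-score covariance, so they carry over unchanged; only the diagonal terms shrink to ρᵢσᵢ².
True-score variance = [0.80 + 0.61 + 0.91] + 1.04 = 2.32 + 1.04 = 3.36.
Reliability = 3.36 / 4.04 = 0.8317.

0.8317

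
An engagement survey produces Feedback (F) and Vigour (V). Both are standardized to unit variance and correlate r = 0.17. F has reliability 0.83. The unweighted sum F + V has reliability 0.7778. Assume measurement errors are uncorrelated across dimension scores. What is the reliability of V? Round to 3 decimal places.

0.650

Var(F+V) = 2 + 2·0.17 = 2.340.
True-score variance = ρ_F + ρ_V + 2·0.17, so 0.7778 = (0.83 + ρ_V + 0.34) / 2.340.
ρ_V = 0.7778·2.340 − 0.83 − 0.34 = 0.650.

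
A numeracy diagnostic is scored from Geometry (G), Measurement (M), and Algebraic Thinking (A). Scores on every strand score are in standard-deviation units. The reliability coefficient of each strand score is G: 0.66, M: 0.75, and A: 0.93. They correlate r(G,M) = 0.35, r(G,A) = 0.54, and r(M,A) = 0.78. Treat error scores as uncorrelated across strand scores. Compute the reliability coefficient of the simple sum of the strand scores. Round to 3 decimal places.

0.896

Var(G+M+A) = 3 + 2·[0.35 + 0.54 + 0.78] = 3 + 3.34 = 6.34.
With uncorrelated errors the cross-covariances are all true-score covariance, so they carry over unchanged; only the diagonal terms shrink to ρᵢσᵢ².
True-score variance = [0.66 + 0.75 + 0.93] + 3.34 = 2.34 + 3.34 = 5.68.
Reliability = 5.68 / 6.34 = 0.896.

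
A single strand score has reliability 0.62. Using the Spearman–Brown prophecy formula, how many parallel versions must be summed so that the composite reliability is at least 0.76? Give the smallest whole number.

2

k ≥ ρ*(1−ρ₁)/(ρ₁(1−ρ*)) = 0.76·0.38 / (0.62·0.24) = 1.941.
Smallest integer k = 2.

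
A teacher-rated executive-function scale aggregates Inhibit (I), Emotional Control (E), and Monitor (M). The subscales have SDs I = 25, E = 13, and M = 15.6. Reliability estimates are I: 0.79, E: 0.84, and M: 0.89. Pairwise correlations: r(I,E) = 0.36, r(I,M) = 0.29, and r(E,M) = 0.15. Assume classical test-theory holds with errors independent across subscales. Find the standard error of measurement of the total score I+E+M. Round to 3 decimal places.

Var(total) = 1037.36 + 521.04 = 1558.4.
True-score variance = 852.3 + 521.04 = 1373.34, so reliability = 0.8813.
Error variance = 1558.4 − 1373.34 = 185.06; SEM = √185.06 = 13.604.

13.604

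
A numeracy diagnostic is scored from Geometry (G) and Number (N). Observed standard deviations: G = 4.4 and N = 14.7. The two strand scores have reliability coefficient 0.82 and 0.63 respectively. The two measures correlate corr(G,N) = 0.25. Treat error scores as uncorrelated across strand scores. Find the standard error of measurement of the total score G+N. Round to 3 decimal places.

Var(total) = 235.45 + 32.34 = 267.79.
True-score variance = 152.012 + 32.34 = 184.352, so reliability = 0.6884.
Error variance = 267.79 − 184.352 = 83.4381; SEM = √83.4381 = 9.134.

9.134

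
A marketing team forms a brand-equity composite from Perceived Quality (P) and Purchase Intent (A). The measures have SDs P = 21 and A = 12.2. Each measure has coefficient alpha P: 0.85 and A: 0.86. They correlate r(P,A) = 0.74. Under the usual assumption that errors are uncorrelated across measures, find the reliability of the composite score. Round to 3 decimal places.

Var(P+A) = 21² + 12.2² + 2·[21·12.2·0.74] = 589.84 + 379.176 = 969.016.
Under uncorrelated errors the observed covariances equal the true-score covariances, so only the own-variance terms attenuate.
True-score variance = [21²·0.85 + 12.2²·0.86] + 379.176 = 502.852 + 379.176 = 882.028.
Reliability = 882.028 / 969.016 = 0.910.

0.910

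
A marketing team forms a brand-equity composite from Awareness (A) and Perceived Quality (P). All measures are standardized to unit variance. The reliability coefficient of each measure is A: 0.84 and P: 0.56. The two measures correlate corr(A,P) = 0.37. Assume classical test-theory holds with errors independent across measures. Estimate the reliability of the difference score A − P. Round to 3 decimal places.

Var(A−P) = 1 + 1 − 2·0.37 = 2 − 0.74 = 1.26.
Because errors are independent across components, Cov(Tᵢ,Tⱼ) = Cov(Xᵢ,Xⱼ); the off-diagonal part of the true-score variance is the same as above.
True-score variance = [0.84 + 0.56] − 0.74 = 1.4 − 0.74 = 0.66.
Reliability = 0.66 / 1.26 = 0.524.

0.524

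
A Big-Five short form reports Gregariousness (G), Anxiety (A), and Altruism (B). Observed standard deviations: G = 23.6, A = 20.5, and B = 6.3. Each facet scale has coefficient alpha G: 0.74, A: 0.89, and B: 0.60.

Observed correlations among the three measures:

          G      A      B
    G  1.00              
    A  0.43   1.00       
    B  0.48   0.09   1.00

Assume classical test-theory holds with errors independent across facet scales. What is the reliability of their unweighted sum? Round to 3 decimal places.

Var(G+A+B) = 23.6² + 20.5² + 6.3² + 2·[23.6·20.5·0.43 + 23.6·6.3·0.48 + 20.5·6.3·0.09] = 1016.9 + 582.048 = 1598.95.
Because errors are independent across components, Cov(Tᵢ,Tⱼ) = Cov(Xᵢ,Xⱼ); the off-diagonal part of the true-score variance is the same as above.
True-score variance = [23.6²·0.74 + 20.5²·0.89 + 6.3²·0.60] + 582.048 = 809.987 + 582.048 = 1392.03.
Reliability = 1392.03 / 1598.95 = 0.871.

0.871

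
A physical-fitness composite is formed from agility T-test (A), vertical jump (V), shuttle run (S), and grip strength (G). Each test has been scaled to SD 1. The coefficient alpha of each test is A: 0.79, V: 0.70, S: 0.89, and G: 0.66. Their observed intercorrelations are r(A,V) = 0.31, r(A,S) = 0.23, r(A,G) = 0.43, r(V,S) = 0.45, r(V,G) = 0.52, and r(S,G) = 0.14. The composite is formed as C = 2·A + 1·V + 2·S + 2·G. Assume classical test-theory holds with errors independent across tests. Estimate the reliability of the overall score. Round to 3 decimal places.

Var(C) = 2² + 1 + 2² + 2² + 2·[2·0.31 + 4·0.23 + 4·0.43 + 2·0.45 + 2·0.52 + 4·0.14] = 13 + 11.52 = 24.52.
Because errors are independent across components, Cov(Tᵢ,Tⱼ) = Cov(Xᵢ,Xⱼ); the off-diagonal part of the true-score variance is the same as above.
True-score variance = [2²·0.79 + 0.70 + 2²·0.89 + 2²·0.66] + 11.52 = 10.06 + 11.52 = 21.58.
Reliability = 21.58 / 24.52 = 0.880.

0.880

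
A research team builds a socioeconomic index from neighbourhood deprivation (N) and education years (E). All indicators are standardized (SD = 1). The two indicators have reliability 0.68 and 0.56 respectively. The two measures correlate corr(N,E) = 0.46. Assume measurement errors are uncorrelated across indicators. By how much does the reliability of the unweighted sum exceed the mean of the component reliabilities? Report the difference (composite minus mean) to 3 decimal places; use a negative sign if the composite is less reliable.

0.120

Var(sum) = 2 + 0.92 = 2.92; true-score variance = 1.24 + 0.92 = 2.16; composite reliability = 0.7397.
Mean component reliability = 0.6200.
Difference = 0.7397 − 0.6200 = 0.120.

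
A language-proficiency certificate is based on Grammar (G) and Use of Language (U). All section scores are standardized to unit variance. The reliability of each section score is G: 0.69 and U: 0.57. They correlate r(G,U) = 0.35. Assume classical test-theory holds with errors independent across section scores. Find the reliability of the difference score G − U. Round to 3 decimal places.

Var(G−U) = 1 + 1 − 2·0.35 = 2 − 0.7 = 1.3.
With uncorrelated errors the cross-covariances are all true-score covariance, so they carry over unchanged; only the diagonal terms shrink to ρᵢσᵢ².
True-score variance = [0.69 + 0.57] − 0.7 = 1.26 − 0.7 = 0.56.
Reliability = 0.56 / 1.3 = 0.431.

0.431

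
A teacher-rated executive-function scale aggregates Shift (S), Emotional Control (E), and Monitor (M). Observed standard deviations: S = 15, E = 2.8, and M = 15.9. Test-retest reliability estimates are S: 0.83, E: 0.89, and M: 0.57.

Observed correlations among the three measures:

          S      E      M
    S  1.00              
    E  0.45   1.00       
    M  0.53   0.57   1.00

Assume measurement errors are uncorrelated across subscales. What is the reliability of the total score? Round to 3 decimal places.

0.821

Var(S+E+M) = 15² + 2.8² + 15.9² + 2·[15·2.8·0.45 + 15·15.9·0.53 + 2.8·15.9·0.57] = 485.65 + 341.363 = 827.013.
Under uncorrelated errors the observed covariances equal the true-score covariances, so only the own-variance terms attenuate.
True-score variance = [15²·0.83 + 2.8²·0.89 + 15.9²·0.57] + 341.363 = 337.829 + 341.363 = 679.192.
Reliability = 679.192 / 827.013 = 0.821.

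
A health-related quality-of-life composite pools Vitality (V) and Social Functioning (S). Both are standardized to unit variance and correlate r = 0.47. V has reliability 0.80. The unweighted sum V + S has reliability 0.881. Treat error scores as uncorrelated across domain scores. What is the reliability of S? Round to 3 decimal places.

Var(V+S) = 2 + 2·0.47 = 2.940.
True-score variance = ρ_V + ρ_S + 2·0.47, so 0.881 = (0.80 + ρ_S + 0.94) / 2.940.
ρ_S = 0.881·2.940 − 0.80 − 0.94 = 0.850.

0.850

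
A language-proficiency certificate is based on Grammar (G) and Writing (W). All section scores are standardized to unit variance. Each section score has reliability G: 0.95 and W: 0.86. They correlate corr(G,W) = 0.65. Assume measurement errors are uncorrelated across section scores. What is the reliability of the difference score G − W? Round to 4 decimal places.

Var(G−W) = 1 + 1 − 2·0.65 = 2 − 1.3 = 0.7.
With uncorrelated errors the cross-covariances are all true-score covariance, so they carry over unchanged; only the diagonal terms shrink to ρᵢσᵢ².
True-score variance = [0.95 + 0.86] − 1.3 = 1.81 − 1.3 = 0.51.
Reliability = 0.51 / 0.7 = 0.7286.

0.7286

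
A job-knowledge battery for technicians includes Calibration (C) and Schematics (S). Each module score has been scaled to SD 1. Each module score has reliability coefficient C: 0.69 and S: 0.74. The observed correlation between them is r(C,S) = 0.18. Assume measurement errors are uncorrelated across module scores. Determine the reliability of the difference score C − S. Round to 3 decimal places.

Var(C−S) = 1 + 1 − 2·0.18 = 2 − 0.36 = 1.64.
Because errors are independent across components, Cov(Tᵢ,Tⱼ) = Cov(Xᵢ,Xⱼ); the off-diagonal part of the true-score variance is the same as above.
True-score variance = [0.69 + 0.74] − 0.36 = 1.43 − 0.36 = 1.07.
Reliability = 1.07 / 1.64 = 0.652.

0.652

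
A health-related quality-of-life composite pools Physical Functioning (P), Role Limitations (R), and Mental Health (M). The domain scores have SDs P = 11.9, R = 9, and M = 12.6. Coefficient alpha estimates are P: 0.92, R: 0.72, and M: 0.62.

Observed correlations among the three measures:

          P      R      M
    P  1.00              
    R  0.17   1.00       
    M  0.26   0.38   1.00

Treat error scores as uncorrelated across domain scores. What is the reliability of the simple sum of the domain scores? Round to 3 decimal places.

0.838

Var(P+R+M) = 11.9² + 9² + 12.6² + 2·[11.9·9·0.17 + 11.9·12.6·0.26 + 9·12.6·0.38] = 381.37 + 200.567 = 581.937.
With uncorrelated errors the cross-covariances are all true-score covariance, so they carry over unchanged; only the diagonal terms shrink to ρᵢσᵢ².
True-score variance = [11.9²·0.92 + 9²·0.72 + 12.6²·0.62] + 200.567 = 287.032 + 200.567 = 487.599.
Reliability = 487.599 / 581.937 = 0.838.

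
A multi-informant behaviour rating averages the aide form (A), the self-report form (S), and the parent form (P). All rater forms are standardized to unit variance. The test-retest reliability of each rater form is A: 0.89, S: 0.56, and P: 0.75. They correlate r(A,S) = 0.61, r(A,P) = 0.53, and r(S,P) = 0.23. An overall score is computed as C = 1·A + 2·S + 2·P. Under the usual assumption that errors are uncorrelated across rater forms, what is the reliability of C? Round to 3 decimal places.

Var(C) = 1 + 2² + 2² + 2·[2·0.61 + 2·0.53 + 4·0.23] = 9 + 6.4 = 15.4.
Because errors are independent across components, Cov(Tᵢ,Tⱼ) = Cov(Xᵢ,Xⱼ); the off-diagonal part of the true-score variance is the same as above.
True-score variance = [0.89 + 2²·0.56 + 2²·0.75] + 6.4 = 6.13 + 6.4 = 12.53.
Reliability = 12.53 / 15.4 = 0.814.

0.814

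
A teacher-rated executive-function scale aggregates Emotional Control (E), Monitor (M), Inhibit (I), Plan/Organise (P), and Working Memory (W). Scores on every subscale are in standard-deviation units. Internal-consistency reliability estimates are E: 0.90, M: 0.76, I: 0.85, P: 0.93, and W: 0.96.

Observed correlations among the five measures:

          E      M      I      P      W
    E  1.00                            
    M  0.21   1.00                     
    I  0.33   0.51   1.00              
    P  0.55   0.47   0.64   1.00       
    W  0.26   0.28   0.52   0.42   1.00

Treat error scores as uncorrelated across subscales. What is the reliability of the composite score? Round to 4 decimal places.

Var(E+M+I+P+W) = 5 + 2·[0.21 + 0.33 + 0.55 + 0.26 + 0.51 + 0.47 + 0.28 + 0.64 + 0.52 + 0.42] = 5 + 8.38 = 13.38.
Under uncorrelated errors the observed covariances equal the true-score covariances, so only the own-variance terms attenuate.
True-score variance = [0.90 + 0.76 + 0.85 + 0.93 + 0.96] + 8.38 = 4.4 + 8.38 = 12.78.
Reliability = 12.78 / 13.38 = 0.9552.

0.9552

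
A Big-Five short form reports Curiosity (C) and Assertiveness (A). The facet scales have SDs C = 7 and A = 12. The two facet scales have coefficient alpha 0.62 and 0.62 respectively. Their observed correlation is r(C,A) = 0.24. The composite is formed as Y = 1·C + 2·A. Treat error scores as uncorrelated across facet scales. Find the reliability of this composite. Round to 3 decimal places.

Var(Y) = 7² + 2²·12² + 2·[2·7·12·0.24] = 625 + 80.64 = 705.64.
Because errors are independent across components, Cov(Tᵢ,Tⱼ) = Cov(Xᵢ,Xⱼ); the off-diagonal part of the true-score variance is the same as above.
True-score variance = [7²·0.62 + 2²·12²·0.62] + 80.64 = 387.5 + 80.64 = 468.14.
Reliability = 468.14 / 705.64 = 0.663.

0.663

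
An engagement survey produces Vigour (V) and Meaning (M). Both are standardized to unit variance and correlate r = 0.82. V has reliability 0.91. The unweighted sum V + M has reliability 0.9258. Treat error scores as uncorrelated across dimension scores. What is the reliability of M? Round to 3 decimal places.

Var(V+M) = 2 + 2·0.82 = 3.640.
True-score variance = ρ_V + ρ_M + 2·0.82, so 0.9258 = (0.91 + ρ_M + 1.64) / 3.640.
ρ_M = 0.9258·3.640 − 0.91 − 1.64 = 0.820.

0.820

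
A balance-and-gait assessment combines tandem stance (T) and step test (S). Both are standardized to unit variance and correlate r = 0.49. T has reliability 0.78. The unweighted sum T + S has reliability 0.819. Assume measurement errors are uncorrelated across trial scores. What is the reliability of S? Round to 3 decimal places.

Var(T+S) = 2 + 2·0.49 = 2.980.
True-score variance = ρ_T + ρ_S + 2·0.49, so 0.819 = (0.78 + ρ_S + 0.98) / 2.980.
ρ_S = 0.819·2.980 − 0.78 − 0.98 = 0.681.

0.681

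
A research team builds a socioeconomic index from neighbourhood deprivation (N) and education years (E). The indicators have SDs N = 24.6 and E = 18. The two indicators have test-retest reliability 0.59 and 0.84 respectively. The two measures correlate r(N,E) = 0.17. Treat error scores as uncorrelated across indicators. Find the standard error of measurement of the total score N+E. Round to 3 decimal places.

Var(total) = 929.16 + 150.552 = 1079.71.
True-score variance = 629.204 + 150.552 = 779.756, so reliability = 0.7222.
Error variance = 1079.71 − 779.756 = 299.956; SEM = √299.956 = 17.319.

17.319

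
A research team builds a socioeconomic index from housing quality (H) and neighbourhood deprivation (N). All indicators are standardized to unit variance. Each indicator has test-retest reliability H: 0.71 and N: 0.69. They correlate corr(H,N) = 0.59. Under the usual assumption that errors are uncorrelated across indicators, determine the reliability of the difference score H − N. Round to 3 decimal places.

Var(H−N) = 1 + 1 − 2·0.59 = 2 − 1.18 = 0.82.
Under uncorrelated errors the observed covariances equal the true-score covariances, so only the own-variance terms attenuate.
True-score variance = [0.71 + 0.69] − 1.18 = 1.4 − 1.18 = 0.22.
Reliability = 0.22 / 0.82 = 0.268.

0.268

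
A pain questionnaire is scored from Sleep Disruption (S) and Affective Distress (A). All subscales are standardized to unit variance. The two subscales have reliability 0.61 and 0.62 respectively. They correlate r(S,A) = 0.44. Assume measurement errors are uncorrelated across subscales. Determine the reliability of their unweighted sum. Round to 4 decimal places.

Var(S+A) = 2 + 2·[0.44] = 2 + 0.88 = 2.88.
Under uncorrelated errors the observed covariances equal the true-score covariances, so only the own-variance terms attenuate.
True-score variance = [0.61 + 0.62] + 0.88 = 1.23 + 0.88 = 2.11.
Reliability = 2.11 / 2.88 = 0.7326.

0.7326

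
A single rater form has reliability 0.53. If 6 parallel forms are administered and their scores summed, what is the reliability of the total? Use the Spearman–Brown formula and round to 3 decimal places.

0.871

ρ_k = kρ / (1 + (k−1)ρ) = 6·0.53 / (1 + 5·0.53) = 3.180 / 3.650 = 0.871.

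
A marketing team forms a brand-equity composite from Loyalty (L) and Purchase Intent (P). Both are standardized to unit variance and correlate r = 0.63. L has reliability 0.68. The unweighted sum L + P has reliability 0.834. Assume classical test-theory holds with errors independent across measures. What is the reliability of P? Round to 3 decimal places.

0.779

Var(L+P) = 2 + 2·0.63 = 3.260.
True-score variance = ρ_L + ρ_P + 2·0.63, so 0.834 = (0.68 + ρ_P + 1.26) / 3.260.
ρ_P = 0.834·3.260 − 0.68 − 1.26 = 0.779.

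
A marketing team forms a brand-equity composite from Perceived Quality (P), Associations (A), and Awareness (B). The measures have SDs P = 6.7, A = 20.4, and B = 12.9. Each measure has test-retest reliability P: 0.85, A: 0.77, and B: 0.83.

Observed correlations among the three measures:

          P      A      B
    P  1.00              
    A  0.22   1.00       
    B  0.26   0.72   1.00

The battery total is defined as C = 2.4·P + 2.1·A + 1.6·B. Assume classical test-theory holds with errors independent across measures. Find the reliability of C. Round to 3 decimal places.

0.875

Var(C) = 2.4²·6.7² + 2.1²·20.4² + 1.6²·12.9² + 2·[5.04·6.7·20.4·0.22 + 3.84·6.7·12.9·0.26 + 3.36·20.4·12.9·0.72] = 2519.84 + 1748.96 = 4268.8.
With uncorrelated errors the cross-covariances are all true-score covariance, so they carry over unchanged; only the diagonal terms shrink to ρᵢσᵢ².
True-score variance = [2.4²·6.7²·0.85 + 2.1²·20.4²·0.77 + 1.6²·12.9²·0.83] + 1748.96 = 1986.52 + 1748.96 = 3735.48.
Reliability = 3735.48 / 4268.8 = 0.875.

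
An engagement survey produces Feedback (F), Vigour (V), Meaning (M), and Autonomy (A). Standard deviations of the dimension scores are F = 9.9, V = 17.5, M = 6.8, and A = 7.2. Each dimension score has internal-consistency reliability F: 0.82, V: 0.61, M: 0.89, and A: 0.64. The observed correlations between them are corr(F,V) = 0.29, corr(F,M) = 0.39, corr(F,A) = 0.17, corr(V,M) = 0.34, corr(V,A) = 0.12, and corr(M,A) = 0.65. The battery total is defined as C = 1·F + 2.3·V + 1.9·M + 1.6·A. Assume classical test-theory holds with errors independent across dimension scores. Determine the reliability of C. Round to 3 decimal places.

0.765

Var(C) = 9.9² + 2.3²·17.5² + 1.9²·6.8² + 1.6²·7.2² + 2·[2.3·9.9·17.5·0.29 + 1.9·9.9·6.8·0.39 + 1.6·9.9·7.2·0.17 + 4.37·17.5·6.8·0.34 + 3.68·17.5·7.2·0.12 + 3.04·6.8·7.2·0.65] = 2017.71 + 1028.05 = 3045.76.
Under uncorrelated errors the observed covariances equal the true-score covariances, so only the own-variance terms attenuate.
True-score variance = [9.9²·0.82 + 2.3²·17.5²·0.61 + 1.9²·6.8²·0.89 + 1.6²·7.2²·0.64] + 1028.05 = 1302.11 + 1028.05 = 2330.16.
Reliability = 2330.16 / 3045.76 = 0.765.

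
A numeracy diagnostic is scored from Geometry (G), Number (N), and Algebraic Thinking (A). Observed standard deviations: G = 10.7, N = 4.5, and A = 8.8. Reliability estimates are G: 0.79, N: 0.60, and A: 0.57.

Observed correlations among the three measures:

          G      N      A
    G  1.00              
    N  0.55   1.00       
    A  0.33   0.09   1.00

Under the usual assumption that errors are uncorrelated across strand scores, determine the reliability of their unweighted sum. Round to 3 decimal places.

Var(G+N+A) = 10.7² + 4.5² + 8.8² + 2·[10.7·4.5·0.55 + 10.7·8.8·0.33 + 4.5·8.8·0.09] = 212.18 + 122.239 = 334.419.
Under uncorrelated errors the observed covariances equal the true-score covariances, so only the own-variance terms attenuate.
True-score variance = [10.7²·0.79 + 4.5²·0.60 + 8.8²·0.57] + 122.239 = 146.738 + 122.239 = 268.976.
Reliability = 268.976 / 334.419 = 0.804.

0.804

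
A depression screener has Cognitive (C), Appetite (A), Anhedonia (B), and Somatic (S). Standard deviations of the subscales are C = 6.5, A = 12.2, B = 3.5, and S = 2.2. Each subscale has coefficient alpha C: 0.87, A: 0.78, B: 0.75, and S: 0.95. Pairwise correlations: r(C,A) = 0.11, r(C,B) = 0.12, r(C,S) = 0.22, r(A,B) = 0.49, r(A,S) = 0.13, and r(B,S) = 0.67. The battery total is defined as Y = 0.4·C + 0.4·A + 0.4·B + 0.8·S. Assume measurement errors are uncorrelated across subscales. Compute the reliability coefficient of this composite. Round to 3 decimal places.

0.874

Var(Y) = 0.4²·6.5² + 0.4²·12.2² + 0.4²·3.5² + 0.8²·2.2² + 2·[0.16·6.5·12.2·0.11 + 0.16·6.5·3.5·0.12 + 0.32·6.5·2.2·0.22 + 0.16·12.2·3.5·0.49 + 0.32·12.2·2.2·0.13 + 0.32·3.5·2.2·0.67] = 35.632 + 17.9086 = 53.5406.
With uncorrelated errors the cross-covariances are all true-score covariance, so they carry over unchanged; only the diagonal terms shrink to ρᵢσᵢ².
True-score variance = [0.4²·6.5²·0.87 + 0.4²·12.2²·0.78 + 0.4²·3.5²·0.75 + 0.8²·2.2²·0.95] + 17.9086 = 28.8692 + 17.9086 = 46.7778.
Reliability = 46.7778 / 53.5406 = 0.874.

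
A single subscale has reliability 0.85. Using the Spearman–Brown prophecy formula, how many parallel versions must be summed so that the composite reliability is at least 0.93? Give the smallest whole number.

3

k ≥ ρ*(1−ρ₁)/(ρ₁(1−ρ*)) = 0.93·0.15 / (0.85·0.07) = 2.345.
Smallest integer k = 3.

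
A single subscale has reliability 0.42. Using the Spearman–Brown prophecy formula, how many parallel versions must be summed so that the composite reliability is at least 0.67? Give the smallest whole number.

3

k ≥ ρ*(1−ρ₁)/(ρ₁(1−ρ*)) = 0.67·0.58 / (0.42·0.33) = 2.804.
Smallest integer k = 3.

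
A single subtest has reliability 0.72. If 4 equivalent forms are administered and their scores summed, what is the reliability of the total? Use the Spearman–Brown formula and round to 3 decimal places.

ρ_k = kρ / (1 + (k−1)ρ) = 4·0.72 / (1 + 3·0.72) = 2.880 / 3.160 = 0.911.

0.911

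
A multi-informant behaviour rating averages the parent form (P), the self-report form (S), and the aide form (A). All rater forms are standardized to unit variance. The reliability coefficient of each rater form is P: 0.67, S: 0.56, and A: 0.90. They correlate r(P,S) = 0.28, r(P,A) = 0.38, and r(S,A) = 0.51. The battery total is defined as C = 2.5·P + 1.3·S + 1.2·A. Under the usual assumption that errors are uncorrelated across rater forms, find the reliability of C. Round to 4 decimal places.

0.8043

Var(C) = 2.5² + 1.3² + 1.2² + 2·[3.25·0.28 + 3·0.38 + 1.56·0.51] = 9.38 + 5.6912 = 15.0712.
Because errors are independent across components, Cov(Tᵢ,Tⱼ) = Cov(Xᵢ,Xⱼ); the off-diagonal part of the true-score variance is the same as above.
True-score variance = [2.5²·0.67 + 1.3²·0.56 + 1.2²·0.90] + 5.6912 = 6.4299 + 5.6912 = 12.1211.
Reliability = 12.1211 / 15.0712 = 0.8043.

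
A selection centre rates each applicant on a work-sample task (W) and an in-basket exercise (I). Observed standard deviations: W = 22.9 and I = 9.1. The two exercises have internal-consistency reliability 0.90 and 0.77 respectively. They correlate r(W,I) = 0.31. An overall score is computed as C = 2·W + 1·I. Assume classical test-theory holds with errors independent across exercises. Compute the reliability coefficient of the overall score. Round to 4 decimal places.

0.9062

Var(C) = 2²·22.9² + 9.1² + 2·[2·22.9·9.1·0.31] = 2180.45 + 258.404 = 2438.85.
Because errors are independent across components, Cov(Tᵢ,Tⱼ) = Cov(Xᵢ,Xⱼ); the off-diagonal part of the true-score variance is the same as above.
True-score variance = [2²·22.9²·0.90 + 9.1²·0.77] + 258.404 = 1951.64 + 258.404 = 2210.04.
Reliability = 2210.04 / 2438.85 = 0.9062.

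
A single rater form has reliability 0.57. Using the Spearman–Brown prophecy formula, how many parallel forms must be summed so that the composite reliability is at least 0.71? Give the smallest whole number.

k ≥ ρ*(1−ρ₁)/(ρ₁(1−ρ*)) = 0.71·0.43 / (0.57·0.29) = 1.847.
Smallest integer k = 2.

2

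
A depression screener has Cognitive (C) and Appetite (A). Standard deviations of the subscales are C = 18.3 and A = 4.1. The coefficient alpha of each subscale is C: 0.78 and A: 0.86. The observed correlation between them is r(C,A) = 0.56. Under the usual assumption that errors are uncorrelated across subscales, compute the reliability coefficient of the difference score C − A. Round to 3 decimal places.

0.716

Var(C−A) = 18.3² + 4.1² − 2·18.3·4.1·0.56 = 351.7 − 84.0336 = 267.666.
With uncorrelated errors the cross-covariances are all true-score covariance, so they carry over unchanged; only the diagonal terms shrink to ρᵢσᵢ².
True-score variance = [18.3²·0.78 + 4.1²·0.86] − 84.0336 = 275.671 − 84.0336 = 191.637.
Reliability = 191.637 / 267.666 = 0.716.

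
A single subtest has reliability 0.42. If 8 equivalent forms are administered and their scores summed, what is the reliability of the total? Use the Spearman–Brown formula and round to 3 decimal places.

ρ_k = kρ / (1 + (k−1)ρ) = 8·0.42 / (1 + 7·0.42) = 3.360 / 3.940 = 0.853.

0.853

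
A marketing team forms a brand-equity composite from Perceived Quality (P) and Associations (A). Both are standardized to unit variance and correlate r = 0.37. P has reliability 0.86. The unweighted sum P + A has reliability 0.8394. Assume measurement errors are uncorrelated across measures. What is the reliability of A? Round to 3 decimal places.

0.700

Var(P+A) = 2 + 2·0.37 = 2.740.
True-score variance = ρ_P + ρ_A + 2·0.37, so 0.8394 = (0.86 + ρ_A + 0.74) / 2.740.
ρ_A = 0.8394·2.740 − 0.86 − 0.74 = 0.700.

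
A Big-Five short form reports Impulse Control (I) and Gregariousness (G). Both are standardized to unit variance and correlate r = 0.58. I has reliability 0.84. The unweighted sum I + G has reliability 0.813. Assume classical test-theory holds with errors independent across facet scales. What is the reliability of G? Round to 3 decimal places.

Var(I+G) = 2 + 2·0.58 = 3.160.
True-score variance = ρ_I + ρ_G + 2·0.58, so 0.813 = (0.84 + ρ_G + 1.16) / 3.160.
ρ_G = 0.813·3.160 − 0.84 − 1.16 = 0.569.

0.569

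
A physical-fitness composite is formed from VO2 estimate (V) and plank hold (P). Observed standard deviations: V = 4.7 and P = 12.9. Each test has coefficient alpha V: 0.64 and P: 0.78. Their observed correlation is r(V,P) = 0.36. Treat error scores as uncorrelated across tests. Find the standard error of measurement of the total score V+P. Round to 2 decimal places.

6.68

Var(total) = 188.5 + 43.6536 = 232.154.
True-score variance = 143.937 + 43.6536 = 187.591, so reliability = 0.8080.
Error variance = 232.154 − 187.591 = 44.5626; SEM = √44.5626 = 6.68.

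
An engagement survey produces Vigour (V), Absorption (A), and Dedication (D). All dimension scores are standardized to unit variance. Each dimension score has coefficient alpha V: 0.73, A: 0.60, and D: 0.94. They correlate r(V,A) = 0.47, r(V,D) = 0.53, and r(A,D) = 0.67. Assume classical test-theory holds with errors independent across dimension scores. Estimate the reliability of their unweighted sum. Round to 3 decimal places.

0.885

Var(V+A+D) = 3 + 2·[0.47 + 0.53 + 0.67] = 3 + 3.34 = 6.34.
With uncorrelated errors the cross-covariances are all true-score covariance, so they carry over unchanged; only the diagonal terms shrink to ρᵢσᵢ².
True-score variance = [0.73 + 0.60 + 0.94] + 3.34 = 2.27 + 3.34 = 5.61.
Reliability = 5.61 / 6.34 = 0.885.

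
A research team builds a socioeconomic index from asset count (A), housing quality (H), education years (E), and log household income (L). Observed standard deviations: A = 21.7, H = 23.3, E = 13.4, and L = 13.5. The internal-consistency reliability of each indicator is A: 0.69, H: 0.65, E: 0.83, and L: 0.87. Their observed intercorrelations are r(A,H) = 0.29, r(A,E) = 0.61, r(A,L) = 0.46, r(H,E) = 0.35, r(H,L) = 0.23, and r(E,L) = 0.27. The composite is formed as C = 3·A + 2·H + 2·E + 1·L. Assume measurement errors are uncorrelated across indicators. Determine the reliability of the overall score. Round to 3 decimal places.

Var(C) = 3²·21.7² + 2²·23.3² + 2²·13.4² + 13.5² + 2·[6·21.7·23.3·0.29 + 6·21.7·13.4·0.61 + 3·21.7·13.5·0.46 + 4·23.3·13.4·0.35 + 2·23.3·13.5·0.23 + 2·13.4·13.5·0.27] = 7310.06 + 6055.55 = 13365.6.
With uncorrelated errors the cross-covariances are all true-score covariance, so they carry over unchanged; only the diagonal terms shrink to ρᵢσᵢ².
True-score variance = [3²·21.7²·0.69 + 2²·23.3²·0.65 + 2²·13.4²·0.83 + 13.5²·0.87] + 6055.55 = 5090.44 + 6055.55 = 11146.
Reliability = 11146 / 13365.6 = 0.834.

0.834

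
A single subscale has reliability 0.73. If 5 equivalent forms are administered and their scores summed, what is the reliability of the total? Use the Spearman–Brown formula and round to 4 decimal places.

ρ_k = kρ / (1 + (k−1)ρ) = 5·0.73 / (1 + 4·0.73) = 3.650 / 3.920 = 0.9311.

0.9311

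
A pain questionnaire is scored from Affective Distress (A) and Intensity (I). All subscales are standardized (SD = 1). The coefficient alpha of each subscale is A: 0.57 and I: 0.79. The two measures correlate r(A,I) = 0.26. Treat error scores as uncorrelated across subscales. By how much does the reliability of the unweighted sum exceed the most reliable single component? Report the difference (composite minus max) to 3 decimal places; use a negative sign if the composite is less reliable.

Var(sum) = 2 + 0.52 = 2.52; true-score variance = 1.36 + 0.52 = 1.88; composite reliability = 0.7460.
Max component reliability = 0.7900.
Difference = 0.7460 − 0.7900 = -0.044.

-0.044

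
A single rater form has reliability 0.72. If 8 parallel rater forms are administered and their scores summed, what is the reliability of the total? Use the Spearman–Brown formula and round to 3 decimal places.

0.954

ρ_k = kρ / (1 + (k−1)ρ) = 8·0.72 / (1 + 7·0.72) = 5.760 / 6.040 = 0.954.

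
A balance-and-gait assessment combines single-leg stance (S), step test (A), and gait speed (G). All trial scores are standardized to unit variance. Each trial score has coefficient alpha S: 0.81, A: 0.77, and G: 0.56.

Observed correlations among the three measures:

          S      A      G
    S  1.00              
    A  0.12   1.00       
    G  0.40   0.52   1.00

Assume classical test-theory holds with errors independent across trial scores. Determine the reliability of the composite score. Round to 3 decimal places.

0.831

Var(S+A+G) = 3 + 2·[0.12 + 0.40 + 0.52] = 3 + 2.08 = 5.08.
With uncorrelated errors the cross-covariances are all true-score covariance, so they carry over unchanged; only the diagonal terms shrink to ρᵢσᵢ².
True-score variance = [0.81 + 0.77 + 0.56] + 2.08 = 2.14 + 2.08 = 4.22.
Reliability = 4.22 / 5.08 = 0.831.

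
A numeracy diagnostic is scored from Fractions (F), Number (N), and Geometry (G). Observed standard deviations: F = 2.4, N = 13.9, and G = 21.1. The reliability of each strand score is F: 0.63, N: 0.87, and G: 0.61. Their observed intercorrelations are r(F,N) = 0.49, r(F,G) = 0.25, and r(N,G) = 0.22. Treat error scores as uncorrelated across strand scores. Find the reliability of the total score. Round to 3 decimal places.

Var(F+N+G) = 2.4² + 13.9² + 21.1² + 2·[2.4·13.9·0.49 + 2.4·21.1·0.25 + 13.9·21.1·0.22] = 644.18 + 187.06 = 831.24.
Because errors are independent across components, Cov(Tᵢ,Tⱼ) = Cov(Xᵢ,Xⱼ); the off-diagonal part of the true-score variance is the same as above.
True-score variance = [2.4²·0.63 + 13.9²·0.87 + 21.1²·0.61] + 187.06 = 443.3 + 187.06 = 630.36.
Reliability = 630.36 / 831.24 = 0.758.

0.758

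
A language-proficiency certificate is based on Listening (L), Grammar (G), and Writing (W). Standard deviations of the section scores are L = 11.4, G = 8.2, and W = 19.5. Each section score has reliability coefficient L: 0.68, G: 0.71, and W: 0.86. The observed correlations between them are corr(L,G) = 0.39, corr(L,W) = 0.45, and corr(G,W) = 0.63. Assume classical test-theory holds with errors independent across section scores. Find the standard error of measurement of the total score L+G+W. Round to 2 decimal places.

10.69

Var(total) = 577.45 + 474.458 = 1051.91.
True-score variance = 463.128 + 474.458 = 937.587, so reliability = 0.8913.
Error variance = 1051.91 − 937.587 = 114.322; SEM = √114.322 = 10.69.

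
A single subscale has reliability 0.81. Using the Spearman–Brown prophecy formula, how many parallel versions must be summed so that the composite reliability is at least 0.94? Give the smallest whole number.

4

k ≥ ρ*(1−ρ₁)/(ρ₁(1−ρ*)) = 0.94·0.19 / (0.81·0.06) = 3.675.
Smallest integer k = 4.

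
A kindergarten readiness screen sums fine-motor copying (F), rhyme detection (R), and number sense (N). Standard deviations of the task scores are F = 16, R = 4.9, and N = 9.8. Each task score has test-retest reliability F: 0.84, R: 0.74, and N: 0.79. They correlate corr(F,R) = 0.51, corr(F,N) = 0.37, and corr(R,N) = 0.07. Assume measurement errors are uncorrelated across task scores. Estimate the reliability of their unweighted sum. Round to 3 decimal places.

Var(F+R+N) = 16² + 4.9² + 9.8² + 2·[16·4.9·0.51 + 16·9.8·0.37 + 4.9·9.8·0.07] = 376.05 + 202.723 = 578.773.
With uncorrelated errors the cross-covariances are all true-score covariance, so they carry over unchanged; only the diagonal terms shrink to ρᵢσᵢ².
True-score variance = [16²·0.84 + 4.9²·0.74 + 9.8²·0.79] + 202.723 = 308.679 + 202.723 = 511.402.
Reliability = 511.402 / 578.773 = 0.884.

0.884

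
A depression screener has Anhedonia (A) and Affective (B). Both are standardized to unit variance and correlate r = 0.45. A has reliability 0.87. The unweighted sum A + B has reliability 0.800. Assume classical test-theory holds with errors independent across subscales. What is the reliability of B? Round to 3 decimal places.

0.550

Var(A+B) = 2 + 2·0.45 = 2.900.
True-score variance = ρ_A + ρ_B + 2·0.45, so 0.800 = (0.87 + ρ_B + 0.90) / 2.900.
ρ_B = 0.800·2.900 − 0.87 − 0.90 = 0.550.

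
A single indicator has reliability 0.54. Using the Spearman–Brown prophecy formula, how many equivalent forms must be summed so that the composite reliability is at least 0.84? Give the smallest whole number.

k ≥ ρ*(1−ρ₁)/(ρ₁(1−ρ*)) = 0.84·0.46 / (0.54·0.16) = 4.472.
Smallest integer k = 5.

5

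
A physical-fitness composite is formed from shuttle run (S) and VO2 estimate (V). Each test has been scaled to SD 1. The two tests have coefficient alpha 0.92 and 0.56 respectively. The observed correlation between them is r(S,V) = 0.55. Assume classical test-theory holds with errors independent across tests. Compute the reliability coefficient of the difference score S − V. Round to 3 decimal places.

0.422

Var(S−V) = 1 + 1 − 2·0.55 = 2 − 1.1 = 0.9.
Under uncorrelated errors the observed covariances equal the true-score covariances, so only the own-variance terms attenuate.
True-score variance = [0.92 + 0.56] − 1.1 = 1.48 − 1.1 = 0.38.
Reliability = 0.38 / 0.9 = 0.422.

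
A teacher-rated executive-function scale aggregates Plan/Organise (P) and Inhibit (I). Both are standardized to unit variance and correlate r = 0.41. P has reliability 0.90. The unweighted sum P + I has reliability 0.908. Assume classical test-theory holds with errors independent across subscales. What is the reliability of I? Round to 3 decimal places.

Var(P+I) = 2 + 2·0.41 = 2.820.
True-score variance = ρ_P + ρ_I + 2·0.41, so 0.908 = (0.90 + ρ_I + 0.82) / 2.820.
ρ_I = 0.908·2.820 − 0.90 − 0.82 = 0.841.

0.841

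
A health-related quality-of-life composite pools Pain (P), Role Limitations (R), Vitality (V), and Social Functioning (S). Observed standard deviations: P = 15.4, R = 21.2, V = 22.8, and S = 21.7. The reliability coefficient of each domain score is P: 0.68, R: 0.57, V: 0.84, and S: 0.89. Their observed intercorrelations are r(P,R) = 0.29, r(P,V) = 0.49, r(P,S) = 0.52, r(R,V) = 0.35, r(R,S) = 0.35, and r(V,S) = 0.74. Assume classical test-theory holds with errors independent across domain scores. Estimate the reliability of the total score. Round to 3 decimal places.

Var(P+R+V+S) = 15.4² + 21.2² + 22.8² + 21.7² + 2·[15.4·21.2·0.29 + 15.4·22.8·0.49 + 15.4·21.7·0.52 + 21.2·22.8·0.35 + 21.2·21.7·0.35 + 22.8·21.7·0.74] = 1677.33 + 2273.63 = 3950.96.
With uncorrelated errors the cross-covariances are all true-score covariance, so they carry over unchanged; only the diagonal terms shrink to ρᵢσᵢ².
True-score variance = [15.4²·0.68 + 21.2²·0.57 + 22.8²·0.84 + 21.7²·0.89] + 2273.63 = 1273.21 + 2273.63 = 3546.84.
Reliability = 3546.84 / 3950.96 = 0.898.

0.898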